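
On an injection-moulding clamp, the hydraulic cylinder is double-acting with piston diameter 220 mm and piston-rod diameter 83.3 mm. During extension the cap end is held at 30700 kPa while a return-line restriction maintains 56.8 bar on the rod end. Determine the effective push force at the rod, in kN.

F ≈ 982 kN

Cap-side area A_cap = π/4 × (220 mm)² = 38010 mm^2
Rod-side annular area A_ann = π/4 × (220² − 83.3²) = 32560 mm^2
Net thrust = P_cap·A_cap − P_rod·A_ann = 1167 kN − 185.0 kN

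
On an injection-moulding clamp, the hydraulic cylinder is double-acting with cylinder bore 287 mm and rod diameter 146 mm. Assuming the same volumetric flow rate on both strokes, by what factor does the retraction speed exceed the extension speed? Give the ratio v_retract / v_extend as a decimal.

Cap-side area A_cap = π/4 × (287 mm)² = 64690 mm^2
Rod-side annular area A_ann = π/4 × (287² − 146²) = 47950 mm^2
For equal Q, v ∝ 1/A, so v_ret/v_ext = A_cap/A_ann.

v_ret/v_ext ≈ 1.35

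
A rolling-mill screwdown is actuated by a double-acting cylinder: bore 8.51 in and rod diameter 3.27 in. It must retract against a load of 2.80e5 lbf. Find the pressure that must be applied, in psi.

P ≈ 5780 psi

Rod-side annular area A_ann = π/4 × (8.51² − 3.27²) = 48.48 in^2
Retraction: pressure acts on the annular area.
P = F / A = 2.80e5 lbf / A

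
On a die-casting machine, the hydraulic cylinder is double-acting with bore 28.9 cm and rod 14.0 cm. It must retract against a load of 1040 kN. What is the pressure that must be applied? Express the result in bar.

P ≈ 207 bar

Rod-side annular area A_ann = π/4 × (28.9² − 14.0²) = 502.0 cm^2
Retraction: pressure acts on the annular area.
P = F / A = 1040 kN / A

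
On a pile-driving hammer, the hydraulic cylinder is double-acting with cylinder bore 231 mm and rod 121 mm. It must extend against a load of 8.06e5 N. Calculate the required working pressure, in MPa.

Cap-side area A_cap = π/4 × (231 mm)² = 41910 mm^2
P = F / A = 8.06e5 N / A

P ≈ 19.2 MPa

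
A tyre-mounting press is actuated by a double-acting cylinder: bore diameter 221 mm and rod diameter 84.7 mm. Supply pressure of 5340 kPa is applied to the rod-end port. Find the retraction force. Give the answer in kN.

F ≈ 175 kN

Rod-side annular area A_ann = π/4 × (221² − 84.7²) = 32730 mm^2
On retraction the pressure acts on the annular area (bore minus rod).
F = P × A_ann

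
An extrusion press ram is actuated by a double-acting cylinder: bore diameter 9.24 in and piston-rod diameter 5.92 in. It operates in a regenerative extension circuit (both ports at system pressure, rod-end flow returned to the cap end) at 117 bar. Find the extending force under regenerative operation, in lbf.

With equal pressure on both faces, forces on the annular region cancel; the net push is pressure × rod cross-section.
Rod cross-section A_rod = π/4 × (5.92 in)² = 27.53 in^2
F = P × A_rod

F ≈ 46700 lbf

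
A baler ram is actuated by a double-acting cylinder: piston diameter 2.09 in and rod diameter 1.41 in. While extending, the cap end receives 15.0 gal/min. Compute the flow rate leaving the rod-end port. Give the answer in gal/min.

Q_out ≈ 8.17 gal/min

Cap-side area A_cap = π/4 × (2.09 in)² = 3.431 in^2
Rod-side annular area A_ann = π/4 × (2.09² − 1.41²) = 1.869 in^2
Piston speed v = Q_in/A_cap; rod-end outflow Q_out = v × A_ann = Q_in × A_ann/A_cap.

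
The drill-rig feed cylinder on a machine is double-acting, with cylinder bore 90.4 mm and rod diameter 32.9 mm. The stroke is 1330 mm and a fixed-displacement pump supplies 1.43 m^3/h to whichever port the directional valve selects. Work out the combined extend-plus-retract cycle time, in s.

Cap-side area A_cap = π/4 × (90.4 mm)² = 6418 mm^2
Rod-side annular area A_ann = π/4 × (90.4² − 32.9²) = 5568 mm^2
t_ext = A_cap·L/Q = 21.49 s
t_ret = A_ann·L/Q = 18.64 s
t_cycle = t_ext + t_ret

t ≈ 40.1 s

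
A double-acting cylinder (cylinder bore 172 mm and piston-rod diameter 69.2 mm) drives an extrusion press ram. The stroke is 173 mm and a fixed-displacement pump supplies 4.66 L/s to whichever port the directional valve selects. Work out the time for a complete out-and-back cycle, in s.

t ≈ 1.59 s

Cap-side area A_cap = π/4 × (172 mm)² = 23240 mm^2
Rod-side annular area A_ann = π/4 × (172² − 69.2²) = 19470 mm^2
t_ext = A_cap·L/Q = 0.8626 s
t_ret = A_ann·L/Q = 0.7230 s
t_cycle = t_ext + t_ret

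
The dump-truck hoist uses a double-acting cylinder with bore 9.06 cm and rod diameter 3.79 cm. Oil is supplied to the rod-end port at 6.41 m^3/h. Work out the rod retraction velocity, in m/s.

Rod-side annular area A_ann = π/4 × (9.06² − 3.79²) = 53.19 cm^2
Flow into the rod-end port fills the annular volume.
v = Q / A

v ≈ 0.335 m/s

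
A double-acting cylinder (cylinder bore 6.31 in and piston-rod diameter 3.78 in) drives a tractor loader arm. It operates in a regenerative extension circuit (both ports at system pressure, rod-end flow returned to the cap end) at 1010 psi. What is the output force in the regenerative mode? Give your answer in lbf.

With equal pressure on both faces, forces on the annular region cancel; the net push is pressure × rod cross-section.
Rod cross-section A_rod = π/4 × (3.78 in)² = 11.22 in^2
F = P × A_rod

F ≈ 11300 lbf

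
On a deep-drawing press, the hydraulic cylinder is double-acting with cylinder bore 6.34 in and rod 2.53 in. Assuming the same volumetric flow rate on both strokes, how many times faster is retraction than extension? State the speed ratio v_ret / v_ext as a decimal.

v_ret/v_ext ≈ 1.19

Cap-side area A_cap = π/4 × (6.34 in)² = 31.57 in^2
Rod-side annular area A_ann = π/4 × (6.34² − 2.53²) = 26.54 in^2
For equal Q, v ∝ 1/A, so v_ret/v_ext = A_cap/A_ann.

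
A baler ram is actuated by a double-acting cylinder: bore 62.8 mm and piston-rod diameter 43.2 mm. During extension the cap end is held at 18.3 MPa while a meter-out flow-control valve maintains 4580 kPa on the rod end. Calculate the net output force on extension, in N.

F ≈ 49200 N

Cap-side area A_cap = π/4 × (62.8 mm)² = 3097 mm^2
Rod-side annular area A_ann = π/4 × (62.8² − 43.2²) = 1632 mm^2
Net thrust = P_cap·A_cap − P_rod·A_ann = 56680 N − 7473 N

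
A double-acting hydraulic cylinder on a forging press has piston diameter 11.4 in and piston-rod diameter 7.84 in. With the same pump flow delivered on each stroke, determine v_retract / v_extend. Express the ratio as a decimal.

Cap-side area A_cap = π/4 × (11.4 in)² = 102.1 in^2
Rod-side annular area A_ann = π/4 × (11.4² − 7.84²) = 53.80 in^2
For equal Q, v ∝ 1/A, so v_ret/v_ext = A_cap/A_ann.

v_ret/v_ext ≈ 1.90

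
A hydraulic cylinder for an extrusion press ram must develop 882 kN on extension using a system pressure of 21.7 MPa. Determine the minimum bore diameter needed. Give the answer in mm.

Extension force acts on the full piston face: F = P × (π/4)D².
D = √(4F / (πP)) = √(4 × 882 kN / (π × 21.7 MPa))

D ≈ 227 mm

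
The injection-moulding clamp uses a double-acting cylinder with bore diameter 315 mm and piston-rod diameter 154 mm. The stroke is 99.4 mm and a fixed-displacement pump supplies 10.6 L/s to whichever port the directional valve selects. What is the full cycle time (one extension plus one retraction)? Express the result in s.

Cap-side area A_cap = π/4 × (315 mm)² = 77930 mm^2
Rod-side annular area A_ann = π/4 × (315² − 154²) = 59300 mm^2
t_ext = A_cap·L/Q = 0.7308 s
t_ret = A_ann·L/Q = 0.5561 s
t_cycle = t_ext + t_ret

t ≈ 1.29 s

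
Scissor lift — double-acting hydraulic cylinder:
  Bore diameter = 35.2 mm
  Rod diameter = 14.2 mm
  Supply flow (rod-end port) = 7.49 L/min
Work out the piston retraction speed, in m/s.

v ≈ 0.153 m/s

Rod-side annular area A_ann = π/4 × (35.2² − 14.2²) = 814.8 mm^2
Flow into the rod-end port fills the annular volume.
v = Q / A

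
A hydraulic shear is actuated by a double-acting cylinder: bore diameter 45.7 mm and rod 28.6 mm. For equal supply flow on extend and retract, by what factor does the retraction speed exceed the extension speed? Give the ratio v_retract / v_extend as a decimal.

Cap-side area A_cap = π/4 × (45.7 mm)² = 1640 mm^2
Rod-side annular area A_ann = π/4 × (45.7² − 28.6²) = 997.9 mm^2
For equal Q, v ∝ 1/A, so v_ret/v_ext = A_cap/A_ann.

v_ret/v_ext ≈ 1.64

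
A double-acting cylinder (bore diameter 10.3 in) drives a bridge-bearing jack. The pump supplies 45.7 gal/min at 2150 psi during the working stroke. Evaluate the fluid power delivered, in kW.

W ≈ 42.7 kW

Hydraulic power = P × Q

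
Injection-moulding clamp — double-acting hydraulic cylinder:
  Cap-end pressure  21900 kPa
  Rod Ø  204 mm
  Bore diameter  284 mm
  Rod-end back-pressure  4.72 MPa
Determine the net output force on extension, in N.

Cap-side area A_cap = π/4 × (284 mm)² = 63350 mm^2
Rod-side annular area A_ann = π/4 × (284² − 204²) = 30660 mm^2
Net thrust = P_cap·A_cap − P_rod·A_ann = 1.387e6 N − 1.447e5 N

F ≈ 1.24e6 N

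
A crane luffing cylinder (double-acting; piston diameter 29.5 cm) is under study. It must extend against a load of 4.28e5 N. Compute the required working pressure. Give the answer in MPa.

P ≈ 6.26 MPa

Cap-side area A_cap = π/4 × (29.5 cm)² = 683.5 cm^2
P = F / A = 4.28e5 N / A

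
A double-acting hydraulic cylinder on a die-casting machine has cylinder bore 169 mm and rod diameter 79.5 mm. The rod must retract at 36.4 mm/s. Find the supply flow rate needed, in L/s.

Q ≈ 0.636 L/s

Rod-side annular area A_ann = π/4 × (169² − 79.5²) = 17470 mm^2
Q = A × v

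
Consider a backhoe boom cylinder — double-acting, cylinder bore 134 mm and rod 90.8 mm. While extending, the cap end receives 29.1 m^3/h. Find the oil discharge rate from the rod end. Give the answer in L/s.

Q_out ≈ 4.37 L/s

Cap-side area A_cap = π/4 × (134 mm)² = 14100 mm^2
Rod-side annular area A_ann = π/4 × (134² − 90.8²) = 7627 mm^2
Piston speed v = Q_in/A_cap; rod-end outflow Q_out = v × A_ann = Q_in × A_ann/A_cap.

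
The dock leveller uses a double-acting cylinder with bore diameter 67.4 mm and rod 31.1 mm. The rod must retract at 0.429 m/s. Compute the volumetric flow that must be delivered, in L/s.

Rod-side annular area A_ann = π/4 × (67.4² − 31.1²) = 2808 mm^2
Q = A × v

Q ≈ 1.20 L/s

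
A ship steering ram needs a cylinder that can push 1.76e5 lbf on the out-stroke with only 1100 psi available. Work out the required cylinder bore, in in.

D ≈ 14.3 in

Extension force acts on the full piston face: F = P × (π/4)D².
D = √(4F / (πP)) = √(4 × 1.76e5 lbf / (π × 1100 psi))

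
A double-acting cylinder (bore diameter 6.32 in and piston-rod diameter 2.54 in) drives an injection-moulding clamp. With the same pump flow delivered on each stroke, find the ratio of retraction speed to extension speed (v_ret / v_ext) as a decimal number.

v_ret/v_ext ≈ 1.19

Cap-side area A_cap = π/4 × (6.32 in)² = 31.37 in^2
Rod-side annular area A_ann = π/4 × (6.32² − 2.54²) = 26.30 in^2
For equal Q, v ∝ 1/A, so v_ret/v_ext = A_cap/A_ann.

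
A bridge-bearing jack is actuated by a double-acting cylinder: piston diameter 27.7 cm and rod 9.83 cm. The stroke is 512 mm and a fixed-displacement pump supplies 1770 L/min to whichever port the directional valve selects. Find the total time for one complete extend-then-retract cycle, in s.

Cap-side area A_cap = π/4 × (27.7 cm)² = 602.6 cm^2
Rod-side annular area A_ann = π/4 × (27.7² − 9.83²) = 526.7 cm^2
t_ext = A_cap·L/Q = 1.046 s
t_ret = A_ann·L/Q = 0.9142 s
t_cycle = t_ext + t_ret

t ≈ 1.96 s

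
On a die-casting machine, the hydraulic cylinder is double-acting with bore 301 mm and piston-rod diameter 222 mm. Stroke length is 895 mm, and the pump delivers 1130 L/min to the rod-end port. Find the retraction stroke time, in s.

t ≈ 1.54 s

Rod-side annular area A_ann = π/4 × (301² − 222²) = 32450 mm^2
Swept volume V = A × L; t = V / Q = A·L / Q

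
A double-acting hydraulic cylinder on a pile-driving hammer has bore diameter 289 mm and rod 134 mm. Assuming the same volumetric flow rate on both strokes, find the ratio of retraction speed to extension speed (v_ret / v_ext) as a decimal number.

v_ret/v_ext ≈ 1.27

Cap-side area A_cap = π/4 × (289 mm)² = 65600 mm^2
Rod-side annular area A_ann = π/4 × (289² − 134²) = 51490 mm^2
For equal Q, v ∝ 1/A, so v_ret/v_ext = A_cap/A_ann.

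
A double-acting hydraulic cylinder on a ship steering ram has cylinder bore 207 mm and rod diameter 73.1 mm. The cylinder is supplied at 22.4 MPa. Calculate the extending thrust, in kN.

F ≈ 754 kN

Cap-side area A_cap = π/4 × (207 mm)² = 33650 mm^2
F = P × A_cap = 22.4 MPa × A_cap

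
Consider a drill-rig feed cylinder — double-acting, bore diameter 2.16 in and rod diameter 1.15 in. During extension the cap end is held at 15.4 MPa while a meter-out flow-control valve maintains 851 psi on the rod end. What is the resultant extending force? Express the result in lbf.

Cap-side area A_cap = π/4 × (2.16 in)² = 3.664 in^2
Rod-side annular area A_ann = π/4 × (2.16² − 1.15²) = 2.626 in^2
Net thrust = P_cap·A_cap − P_rod·A_ann = 8185 lbf − 2234 lbf

F ≈ 5950 lbf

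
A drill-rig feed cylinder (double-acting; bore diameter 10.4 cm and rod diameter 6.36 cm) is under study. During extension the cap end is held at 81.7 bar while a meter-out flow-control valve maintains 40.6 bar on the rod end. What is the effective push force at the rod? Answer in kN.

F ≈ 47.8 kN

Cap-side area A_cap = π/4 × (10.4 cm)² = 84.95 cm^2
Rod-side annular area A_ann = π/4 × (10.4² − 6.36²) = 53.18 cm^2
Net thrust = P_cap·A_cap − P_rod·A_ann = 69.40 kN − 21.59 kN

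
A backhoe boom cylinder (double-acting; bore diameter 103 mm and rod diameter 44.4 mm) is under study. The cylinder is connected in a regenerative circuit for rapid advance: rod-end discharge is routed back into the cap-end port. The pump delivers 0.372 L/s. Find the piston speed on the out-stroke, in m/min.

In regeneration the rod-end outflow joins the pump flow into the cap end, so the net volume the pump must supply per unit advance equals the rod cross-section area.
Rod cross-section A_rod = π/4 × (44.4 mm)² = 1548 mm^2
v = Q_pump / A_rod

v ≈ 14.4 m/min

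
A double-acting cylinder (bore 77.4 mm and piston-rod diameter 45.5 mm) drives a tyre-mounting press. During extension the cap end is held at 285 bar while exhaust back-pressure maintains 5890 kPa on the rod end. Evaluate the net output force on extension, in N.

Cap-side area A_cap = π/4 × (77.4 mm)² = 4705 mm^2
Rod-side annular area A_ann = π/4 × (77.4² − 45.5²) = 3079 mm^2
Net thrust = P_cap·A_cap − P_rod·A_ann = 1.341e5 N − 18140 N

F ≈ 1.16e5 N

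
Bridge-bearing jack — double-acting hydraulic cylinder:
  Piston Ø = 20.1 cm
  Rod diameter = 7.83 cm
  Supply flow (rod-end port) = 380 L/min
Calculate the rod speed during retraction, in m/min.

Rod-side annular area A_ann = π/4 × (20.1² − 7.83²) = 269.2 cm^2
Flow into the rod-end port fills the annular volume.
v = Q / A

v ≈ 14.1 m/min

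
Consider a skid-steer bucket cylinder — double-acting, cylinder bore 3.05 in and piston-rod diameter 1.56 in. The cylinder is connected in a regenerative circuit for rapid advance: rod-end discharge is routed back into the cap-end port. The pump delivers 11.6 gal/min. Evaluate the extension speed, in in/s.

v ≈ 23.4 in/s

In regeneration the rod-end outflow joins the pump flow into the cap end, so the net volume the pump must supply per unit advance equals the rod cross-section area.
Rod cross-section A_rod = π/4 × (1.56 in)² = 1.911 in^2
v = Q_pump / A_rod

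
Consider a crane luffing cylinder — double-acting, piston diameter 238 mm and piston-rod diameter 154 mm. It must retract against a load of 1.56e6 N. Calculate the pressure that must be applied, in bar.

P ≈ 603 bar

Rod-side annular area A_ann = π/4 × (238² − 154²) = 25860 mm^2
Retraction: pressure acts on the annular area.
P = F / A = 1.56e6 N / A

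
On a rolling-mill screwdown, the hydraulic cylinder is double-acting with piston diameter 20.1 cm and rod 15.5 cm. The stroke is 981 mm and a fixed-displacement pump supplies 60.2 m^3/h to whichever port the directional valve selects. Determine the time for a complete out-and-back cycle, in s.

t ≈ 2.62 s

Cap-side area A_cap = π/4 × (20.1 cm)² = 317.3 cm^2
Rod-side annular area A_ann = π/4 × (20.1² − 15.5²) = 128.6 cm^2
t_ext = A_cap·L/Q = 1.861 s
t_ret = A_ann·L/Q = 0.7545 s
t_cycle = t_ext + t_ret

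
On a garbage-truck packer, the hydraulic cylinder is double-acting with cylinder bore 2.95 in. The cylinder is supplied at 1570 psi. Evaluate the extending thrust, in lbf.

F ≈ 10700 lbf

Cap-side area A_cap = π/4 × (2.95 in)² = 6.835 in^2
F = P × A_cap = 1570 psi × A_cap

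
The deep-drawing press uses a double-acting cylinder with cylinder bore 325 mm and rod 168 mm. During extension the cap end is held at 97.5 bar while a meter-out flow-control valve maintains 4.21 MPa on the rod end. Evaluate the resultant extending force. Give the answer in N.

Cap-side area A_cap = π/4 × (325 mm)² = 82960 mm^2
Rod-side annular area A_ann = π/4 × (325² − 168²) = 60790 mm^2
Net thrust = P_cap·A_cap − P_rod·A_ann = 8.088e5 N − 2.559e5 N

F ≈ 5.53e5 N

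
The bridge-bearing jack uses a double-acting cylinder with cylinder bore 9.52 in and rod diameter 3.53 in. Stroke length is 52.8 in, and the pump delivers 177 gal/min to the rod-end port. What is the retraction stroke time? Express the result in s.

t ≈ 4.76 s

Rod-side annular area A_ann = π/4 × (9.52² − 3.53²) = 61.39 in^2
Swept volume V = A × L; t = V / Q = A·L / Q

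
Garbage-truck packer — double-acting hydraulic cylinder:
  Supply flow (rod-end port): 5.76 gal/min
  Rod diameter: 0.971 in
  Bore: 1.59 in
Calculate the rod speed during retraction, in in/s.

Rod-side annular area A_ann = π/4 × (1.59² − 0.971²) = 1.245 in^2
Flow into the rod-end port fills the annular volume.
v = Q / A

v ≈ 17.8 in/s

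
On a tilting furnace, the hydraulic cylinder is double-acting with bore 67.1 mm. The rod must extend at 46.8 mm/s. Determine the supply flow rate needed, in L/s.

Q ≈ 0.165 L/s

Cap-side area A_cap = π/4 × (67.1 mm)² = 3536 mm^2
Q = A × v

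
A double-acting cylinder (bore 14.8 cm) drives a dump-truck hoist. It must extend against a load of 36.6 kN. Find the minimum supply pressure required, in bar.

P ≈ 21.3 bar

Cap-side area A_cap = π/4 × (14.8 cm)² = 172.0 cm^2
P = F / A = 36.6 kN / A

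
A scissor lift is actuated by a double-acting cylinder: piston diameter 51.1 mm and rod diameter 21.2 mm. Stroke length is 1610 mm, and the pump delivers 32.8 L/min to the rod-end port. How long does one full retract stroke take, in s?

t ≈ 5.00 s

Rod-side annular area A_ann = π/4 × (51.1² − 21.2²) = 1698 mm^2
Swept volume V = A × L; t = V / Q = A·L / Q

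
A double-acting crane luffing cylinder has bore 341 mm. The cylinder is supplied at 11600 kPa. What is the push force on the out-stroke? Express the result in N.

Cap-side area A_cap = π/4 × (341 mm)² = 91330 mm^2
F = P × A_cap = 11600 kPa × A_cap

F ≈ 1.06e6 N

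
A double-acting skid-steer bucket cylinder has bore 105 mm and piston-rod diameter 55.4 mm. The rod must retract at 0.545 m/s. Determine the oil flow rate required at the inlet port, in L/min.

Q ≈ 204 L/min

Rod-side annular area A_ann = π/4 × (105² − 55.4²) = 6249 mm^2
Q = A × v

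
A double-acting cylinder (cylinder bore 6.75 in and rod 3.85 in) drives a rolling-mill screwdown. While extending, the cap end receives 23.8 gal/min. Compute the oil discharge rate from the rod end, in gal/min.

Q_out ≈ 16.1 gal/min

Cap-side area A_cap = π/4 × (6.75 in)² = 35.78 in^2
Rod-side annular area A_ann = π/4 × (6.75² − 3.85²) = 24.14 in^2
Piston speed v = Q_in/A_cap; rod-end outflow Q_out = v × A_ann = Q_in × A_ann/A_cap.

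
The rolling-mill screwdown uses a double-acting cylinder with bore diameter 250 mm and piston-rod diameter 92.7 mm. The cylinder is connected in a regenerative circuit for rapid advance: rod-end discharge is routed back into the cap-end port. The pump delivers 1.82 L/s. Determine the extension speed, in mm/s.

In regeneration the rod-end outflow joins the pump flow into the cap end, so the net volume the pump must supply per unit advance equals the rod cross-section area.
Rod cross-section A_rod = π/4 × (92.7 mm)² = 6749 mm^2
v = Q_pump / A_rod

v ≈ 270 mm/s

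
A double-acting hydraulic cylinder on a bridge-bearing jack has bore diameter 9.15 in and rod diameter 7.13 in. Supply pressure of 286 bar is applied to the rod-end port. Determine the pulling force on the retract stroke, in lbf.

Rod-side annular area A_ann = π/4 × (9.15² − 7.13²) = 25.83 in^2
On retraction the pressure acts on the annular area (bore minus rod).
F = P × A_ann

F ≈ 1.07e5 lbf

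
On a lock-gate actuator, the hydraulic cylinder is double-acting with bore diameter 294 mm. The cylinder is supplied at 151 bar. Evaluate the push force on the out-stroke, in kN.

F ≈ 1030 kN

Cap-side area A_cap = π/4 × (294 mm)² = 67890 mm^2
F = P × A_cap = 151 bar × A_cap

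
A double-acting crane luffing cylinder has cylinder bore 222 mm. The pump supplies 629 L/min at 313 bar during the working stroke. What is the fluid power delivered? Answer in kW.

Hydraulic power = P × Q

W ≈ 328 kW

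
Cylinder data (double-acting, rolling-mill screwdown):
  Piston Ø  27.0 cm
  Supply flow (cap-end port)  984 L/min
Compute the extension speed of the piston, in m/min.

Cap-side area A_cap = π/4 × (27.0 cm)² = 572.6 cm^2
v = Q / A

v ≈ 17.2 m/min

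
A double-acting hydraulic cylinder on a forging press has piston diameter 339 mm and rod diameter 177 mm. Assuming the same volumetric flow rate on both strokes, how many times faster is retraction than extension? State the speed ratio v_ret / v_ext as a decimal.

v_ret/v_ext ≈ 1.37

Cap-side area A_cap = π/4 × (339 mm)² = 90260 mm^2
Rod-side annular area A_ann = π/4 × (339² − 177²) = 65650 mm^2
For equal Q, v ∝ 1/A, so v_ret/v_ext = A_cap/A_ann.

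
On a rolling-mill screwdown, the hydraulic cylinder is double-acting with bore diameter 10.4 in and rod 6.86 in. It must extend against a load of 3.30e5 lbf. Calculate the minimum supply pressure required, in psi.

Cap-side area A_cap = π/4 × (10.4 in)² = 84.95 in^2
P = F / A = 3.30e5 lbf / A

P ≈ 3880 psi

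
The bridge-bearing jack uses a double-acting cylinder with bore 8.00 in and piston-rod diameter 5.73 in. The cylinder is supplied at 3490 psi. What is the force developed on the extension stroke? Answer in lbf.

F ≈ 1.75e5 lbf

Cap-side area A_cap = π/4 × (8.00 in)² = 50.27 in^2
F = P × A_cap = 3490 psi × A_cap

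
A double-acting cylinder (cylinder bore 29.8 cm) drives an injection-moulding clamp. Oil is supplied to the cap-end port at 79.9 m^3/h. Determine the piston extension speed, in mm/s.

v ≈ 318 mm/s

Cap-side area A_cap = π/4 × (29.8 cm)² = 697.5 cm^2
v = Q / A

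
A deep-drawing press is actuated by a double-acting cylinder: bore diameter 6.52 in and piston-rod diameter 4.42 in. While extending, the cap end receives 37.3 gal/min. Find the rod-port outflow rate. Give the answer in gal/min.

Cap-side area A_cap = π/4 × (6.52 in)² = 33.39 in^2
Rod-side annular area A_ann = π/4 × (6.52² − 4.42²) = 18.04 in^2
Piston speed v = Q_in/A_cap; rod-end outflow Q_out = v × A_ann = Q_in × A_ann/A_cap.

Q_out ≈ 20.2 gal/min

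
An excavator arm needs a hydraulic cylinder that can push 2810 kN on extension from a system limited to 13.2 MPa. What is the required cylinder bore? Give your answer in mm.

D ≈ 521 mm

Extension force acts on the full piston face: F = P × (π/4)D².
D = √(4F / (πP)) = √(4 × 2810 kN / (π × 13.2 MPa))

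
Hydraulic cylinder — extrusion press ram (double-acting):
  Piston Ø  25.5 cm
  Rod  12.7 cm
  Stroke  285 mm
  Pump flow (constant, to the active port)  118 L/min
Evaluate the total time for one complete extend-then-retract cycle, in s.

Cap-side area A_cap = π/4 × (25.5 cm)² = 510.7 cm^2
Rod-side annular area A_ann = π/4 × (25.5² − 12.7²) = 384.0 cm^2
t_ext = A_cap·L/Q = 7.401 s
t_ret = A_ann·L/Q = 5.565 s
t_cycle = t_ext + t_ret

t ≈ 13.0 s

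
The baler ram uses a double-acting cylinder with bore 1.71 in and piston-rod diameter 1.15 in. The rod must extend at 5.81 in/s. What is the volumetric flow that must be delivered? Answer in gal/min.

Cap-side area A_cap = π/4 × (1.71 in)² = 2.297 in^2
Q = A × v

Q ≈ 3.47 gal/min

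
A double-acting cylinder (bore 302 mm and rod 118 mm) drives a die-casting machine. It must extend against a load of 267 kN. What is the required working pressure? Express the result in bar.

P ≈ 37.3 bar

Cap-side area A_cap = π/4 × (302 mm)² = 71630 mm^2
P = F / A = 267 kN / A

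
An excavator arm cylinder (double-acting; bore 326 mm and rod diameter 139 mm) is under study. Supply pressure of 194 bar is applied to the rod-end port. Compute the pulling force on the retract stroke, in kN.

F ≈ 1320 kN

Rod-side annular area A_ann = π/4 × (326² − 139²) = 68290 mm^2
On retraction the pressure acts on the annular area (bore minus rod).
F = P × A_ann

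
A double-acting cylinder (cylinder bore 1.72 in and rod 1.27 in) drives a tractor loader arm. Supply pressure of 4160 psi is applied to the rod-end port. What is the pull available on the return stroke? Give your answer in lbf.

Rod-side annular area A_ann = π/4 × (1.72² − 1.27²) = 1.057 in^2
On retraction the pressure acts on the annular area (bore minus rod).
F = P × A_ann

F ≈ 4400 lbf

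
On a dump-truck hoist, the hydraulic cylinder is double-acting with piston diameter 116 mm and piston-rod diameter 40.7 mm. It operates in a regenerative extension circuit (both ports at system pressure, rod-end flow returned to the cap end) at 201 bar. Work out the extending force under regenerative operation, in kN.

F ≈ 26.2 kN

With equal pressure on both faces, forces on the annular region cancel; the net push is pressure × rod cross-section.
Rod cross-section A_rod = π/4 × (40.7 mm)² = 1301 mm^2
F = P × A_rod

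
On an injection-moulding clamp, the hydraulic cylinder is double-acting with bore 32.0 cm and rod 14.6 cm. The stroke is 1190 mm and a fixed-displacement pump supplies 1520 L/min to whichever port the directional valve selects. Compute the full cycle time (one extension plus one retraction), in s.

Cap-side area A_cap = π/4 × (32.0 cm)² = 804.2 cm^2
Rod-side annular area A_ann = π/4 × (32.0² − 14.6²) = 636.8 cm^2
t_ext = A_cap·L/Q = 3.778 s
t_ret = A_ann·L/Q = 2.991 s
t_cycle = t_ext + t_ret

t ≈ 6.77 s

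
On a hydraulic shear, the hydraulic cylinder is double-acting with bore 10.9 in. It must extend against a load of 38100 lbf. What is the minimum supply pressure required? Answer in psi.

P ≈ 408 psi

Cap-side area A_cap = π/4 × (10.9 in)² = 93.31 in^2
P = F / A = 38100 lbf / A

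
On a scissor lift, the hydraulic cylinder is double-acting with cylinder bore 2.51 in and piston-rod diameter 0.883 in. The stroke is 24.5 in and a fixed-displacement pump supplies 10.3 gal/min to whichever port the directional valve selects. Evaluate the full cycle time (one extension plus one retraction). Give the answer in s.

t ≈ 5.74 s

Cap-side area A_cap = π/4 × (2.51 in)² = 4.948 in^2
Rod-side annular area A_ann = π/4 × (2.51² − 0.883²) = 4.336 in^2
t_ext = A_cap·L/Q = 3.057 s
t_ret = A_ann·L/Q = 2.679 s
t_cycle = t_ext + t_ret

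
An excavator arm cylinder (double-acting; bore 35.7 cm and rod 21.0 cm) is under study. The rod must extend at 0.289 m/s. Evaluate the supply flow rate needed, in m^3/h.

Q ≈ 104 m^3/h

Cap-side area A_cap = π/4 × (35.7 cm)² = 1001 cm^2
Q = A × v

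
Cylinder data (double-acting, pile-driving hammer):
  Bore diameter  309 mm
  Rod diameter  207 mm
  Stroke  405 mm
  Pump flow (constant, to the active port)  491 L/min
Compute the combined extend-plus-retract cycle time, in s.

Cap-side area A_cap = π/4 × (309 mm)² = 74990 mm^2
Rod-side annular area A_ann = π/4 × (309² − 207²) = 41340 mm^2
t_ext = A_cap·L/Q = 3.711 s
t_ret = A_ann·L/Q = 2.046 s
t_cycle = t_ext + t_ret

t ≈ 5.76 s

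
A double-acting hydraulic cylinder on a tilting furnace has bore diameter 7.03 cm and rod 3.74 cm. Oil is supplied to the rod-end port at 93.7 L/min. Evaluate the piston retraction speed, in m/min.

Rod-side annular area A_ann = π/4 × (7.03² − 3.74²) = 27.83 cm^2
Flow into the rod-end port fills the annular volume.
v = Q / A

v ≈ 33.7 m/min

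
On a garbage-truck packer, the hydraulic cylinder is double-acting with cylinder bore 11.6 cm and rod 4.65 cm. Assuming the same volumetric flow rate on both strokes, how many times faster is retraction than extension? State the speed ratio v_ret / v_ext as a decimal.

Cap-side area A_cap = π/4 × (11.6 cm)² = 105.7 cm^2
Rod-side annular area A_ann = π/4 × (11.6² − 4.65²) = 88.70 cm^2
For equal Q, v ∝ 1/A, so v_ret/v_ext = A_cap/A_ann.

v_ret/v_ext ≈ 1.19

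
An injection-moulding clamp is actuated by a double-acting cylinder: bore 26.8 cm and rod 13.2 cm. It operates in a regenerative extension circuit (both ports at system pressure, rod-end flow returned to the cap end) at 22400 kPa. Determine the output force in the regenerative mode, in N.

With equal pressure on both faces, forces on the annular region cancel; the net push is pressure × rod cross-section.
Rod cross-section A_rod = π/4 × (13.2 cm)² = 136.8 cm^2
F = P × A_rod

F ≈ 3.07e5 N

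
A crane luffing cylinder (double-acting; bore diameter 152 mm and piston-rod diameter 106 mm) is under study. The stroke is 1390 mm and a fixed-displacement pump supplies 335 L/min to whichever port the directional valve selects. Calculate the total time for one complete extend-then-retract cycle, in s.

t ≈ 6.84 s

Cap-side area A_cap = π/4 × (152 mm)² = 18150 mm^2
Rod-side annular area A_ann = π/4 × (152² − 106²) = 9321 mm^2
t_ext = A_cap·L/Q = 4.518 s
t_ret = A_ann·L/Q = 2.321 s
t_cycle = t_ext + t_ret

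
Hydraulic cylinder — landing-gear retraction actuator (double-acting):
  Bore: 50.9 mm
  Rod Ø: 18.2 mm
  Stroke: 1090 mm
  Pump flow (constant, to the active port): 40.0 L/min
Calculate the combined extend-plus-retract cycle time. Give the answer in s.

t ≈ 6.23 s

Cap-side area A_cap = π/4 × (50.9 mm)² = 2035 mm^2
Rod-side annular area A_ann = π/4 × (50.9² − 18.2²) = 1775 mm^2
t_ext = A_cap·L/Q = 3.327 s
t_ret = A_ann·L/Q = 2.902 s
t_cycle = t_ext + t_ret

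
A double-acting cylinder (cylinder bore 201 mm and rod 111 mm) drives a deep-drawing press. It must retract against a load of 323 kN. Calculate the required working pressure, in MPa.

Rod-side annular area A_ann = π/4 × (201² − 111²) = 22050 mm^2
Retraction: pressure acts on the annular area.
P = F / A = 323 kN / A

P ≈ 14.6 MPa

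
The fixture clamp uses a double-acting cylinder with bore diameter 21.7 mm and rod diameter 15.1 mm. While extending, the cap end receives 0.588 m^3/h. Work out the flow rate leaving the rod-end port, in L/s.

Q_out ≈ 0.0842 L/s

Cap-side area A_cap = π/4 × (21.7 mm)² = 369.8 mm^2
Rod-side annular area A_ann = π/4 × (21.7² − 15.1²) = 190.8 mm^2
Piston speed v = Q_in/A_cap; rod-end outflow Q_out = v × A_ann = Q_in × A_ann/A_cap.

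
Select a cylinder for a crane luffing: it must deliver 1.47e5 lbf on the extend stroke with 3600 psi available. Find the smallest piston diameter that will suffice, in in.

Extension force acts on the full piston face: F = P × (π/4)D².
D = √(4F / (πP)) = √(4 × 1.47e5 lbf / (π × 3600 psi))

D ≈ 7.21 in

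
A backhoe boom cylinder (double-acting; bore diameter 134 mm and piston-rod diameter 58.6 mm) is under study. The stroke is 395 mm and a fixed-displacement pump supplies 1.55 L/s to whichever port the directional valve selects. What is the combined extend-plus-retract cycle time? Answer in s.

t ≈ 6.50 s

Cap-side area A_cap = π/4 × (134 mm)² = 14100 mm^2
Rod-side annular area A_ann = π/4 × (134² − 58.6²) = 11410 mm^2
t_ext = A_cap·L/Q = 3.594 s
t_ret = A_ann·L/Q = 2.907 s
t_cycle = t_ext + t_ret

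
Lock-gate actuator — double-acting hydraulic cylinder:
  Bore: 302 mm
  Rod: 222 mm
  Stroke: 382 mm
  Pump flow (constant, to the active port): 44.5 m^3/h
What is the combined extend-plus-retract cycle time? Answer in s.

t ≈ 3.23 s

Cap-side area A_cap = π/4 × (302 mm)² = 71630 mm^2
Rod-side annular area A_ann = π/4 × (302² − 222²) = 32920 mm^2
t_ext = A_cap·L/Q = 2.214 s
t_ret = A_ann·L/Q = 1.017 s
t_cycle = t_ext + t_ret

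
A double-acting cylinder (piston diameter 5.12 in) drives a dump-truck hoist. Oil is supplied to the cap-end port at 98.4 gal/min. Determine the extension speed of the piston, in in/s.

v ≈ 18.4 in/s

Cap-side area A_cap = π/4 × (5.12 in)² = 20.59 in^2
v = Q / A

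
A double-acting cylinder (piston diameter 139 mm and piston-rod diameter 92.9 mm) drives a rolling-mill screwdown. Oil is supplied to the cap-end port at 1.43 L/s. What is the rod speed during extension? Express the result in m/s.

Cap-side area A_cap = π/4 × (139 mm)² = 15170 mm^2
v = Q / A

v ≈ 0.0942 m/s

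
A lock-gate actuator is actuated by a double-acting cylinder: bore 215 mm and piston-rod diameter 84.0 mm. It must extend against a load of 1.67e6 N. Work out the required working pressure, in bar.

P ≈ 460 bar

Cap-side area A_cap = π/4 × (215 mm)² = 36310 mm^2
P = F / A = 1.67e6 N / A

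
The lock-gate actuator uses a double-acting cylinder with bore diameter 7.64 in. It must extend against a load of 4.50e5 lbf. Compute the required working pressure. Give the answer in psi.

Cap-side area A_cap = π/4 × (7.64 in)² = 45.84 in^2
P = F / A = 4.50e5 lbf / A

P ≈ 9820 psi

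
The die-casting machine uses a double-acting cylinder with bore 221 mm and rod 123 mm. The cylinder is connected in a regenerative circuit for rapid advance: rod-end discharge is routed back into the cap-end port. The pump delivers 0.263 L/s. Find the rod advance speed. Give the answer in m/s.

v ≈ 0.0221 m/s

In regeneration the rod-end outflow joins the pump flow into the cap end, so the net volume the pump must supply per unit advance equals the rod cross-section area.
Rod cross-section A_rod = π/4 × (123 mm)² = 11880 mm^2
v = Q_pump / A_rod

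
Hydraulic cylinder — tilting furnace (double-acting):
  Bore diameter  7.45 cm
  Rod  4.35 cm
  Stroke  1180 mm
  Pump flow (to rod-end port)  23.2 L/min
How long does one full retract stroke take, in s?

t ≈ 8.77 s

Rod-side annular area A_ann = π/4 × (7.45² − 4.35²) = 28.73 cm^2
Swept volume V = A × L; t = V / Q = A·L / Q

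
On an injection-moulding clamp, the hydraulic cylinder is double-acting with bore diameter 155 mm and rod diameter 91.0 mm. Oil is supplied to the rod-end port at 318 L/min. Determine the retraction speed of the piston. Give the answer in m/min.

Rod-side annular area A_ann = π/4 × (155² − 91.0²) = 12370 mm^2
Flow into the rod-end port fills the annular volume.
v = Q / A

v ≈ 25.7 m/min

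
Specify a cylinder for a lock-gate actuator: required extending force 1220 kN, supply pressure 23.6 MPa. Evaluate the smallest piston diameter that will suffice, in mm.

D ≈ 257 mm

Extension force acts on the full piston face: F = P × (π/4)D².
D = √(4F / (πP)) = √(4 × 1220 kN / (π × 23.6 MPa))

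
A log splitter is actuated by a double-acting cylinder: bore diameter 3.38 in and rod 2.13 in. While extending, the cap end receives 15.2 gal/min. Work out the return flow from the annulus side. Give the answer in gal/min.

Cap-side area A_cap = π/4 × (3.38 in)² = 8.973 in^2
Rod-side annular area A_ann = π/4 × (3.38² − 2.13²) = 5.409 in^2
Piston speed v = Q_in/A_cap; rod-end outflow Q_out = v × A_ann = Q_in × A_ann/A_cap.

Q_out ≈ 9.16 gal/min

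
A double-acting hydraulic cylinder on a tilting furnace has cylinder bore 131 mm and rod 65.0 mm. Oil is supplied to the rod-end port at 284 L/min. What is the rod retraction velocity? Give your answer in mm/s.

v ≈ 466 mm/s

Rod-side annular area A_ann = π/4 × (131² − 65.0²) = 10160 mm^2
Flow into the rod-end port fills the annular volume.
v = Q / A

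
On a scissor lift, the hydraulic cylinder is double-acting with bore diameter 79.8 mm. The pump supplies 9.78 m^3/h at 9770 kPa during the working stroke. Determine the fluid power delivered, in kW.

Hydraulic power = P × Q

W ≈ 26.5 kW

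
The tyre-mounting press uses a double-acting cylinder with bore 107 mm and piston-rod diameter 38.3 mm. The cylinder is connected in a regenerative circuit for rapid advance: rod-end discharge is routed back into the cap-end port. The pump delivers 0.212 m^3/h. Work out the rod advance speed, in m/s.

In regeneration the rod-end outflow joins the pump flow into the cap end, so the net volume the pump must supply per unit advance equals the rod cross-section area.
Rod cross-section A_rod = π/4 × (38.3 mm)² = 1152 mm^2
v = Q_pump / A_rod

v ≈ 0.0511 m/s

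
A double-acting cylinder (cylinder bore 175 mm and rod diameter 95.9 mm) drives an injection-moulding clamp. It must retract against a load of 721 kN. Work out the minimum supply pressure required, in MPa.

Rod-side annular area A_ann = π/4 × (175² − 95.9²) = 16830 mm^2
Retraction: pressure acts on the annular area.
P = F / A = 721 kN / A

P ≈ 42.8 MPa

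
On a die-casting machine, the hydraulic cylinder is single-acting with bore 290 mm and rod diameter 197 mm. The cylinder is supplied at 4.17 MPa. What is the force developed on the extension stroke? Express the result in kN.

F ≈ 275 kN

Cap-side area A_cap = π/4 × (290 mm)² = 66050 mm^2
F = P × A_cap = 4.17 MPa × A_cap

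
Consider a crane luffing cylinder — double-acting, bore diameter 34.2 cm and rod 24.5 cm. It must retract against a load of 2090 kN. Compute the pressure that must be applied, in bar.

P ≈ 467 bar

Rod-side annular area A_ann = π/4 × (34.2² − 24.5²) = 447.2 cm^2
Retraction: pressure acts on the annular area.
P = F / A = 2090 kN / A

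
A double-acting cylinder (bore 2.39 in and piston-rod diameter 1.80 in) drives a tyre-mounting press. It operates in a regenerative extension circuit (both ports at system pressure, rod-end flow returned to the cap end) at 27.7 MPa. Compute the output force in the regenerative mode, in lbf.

F ≈ 10200 lbf

With equal pressure on both faces, forces on the annular region cancel; the net push is pressure × rod cross-section.
Rod cross-section A_rod = π/4 × (1.80 in)² = 2.545 in^2
F = P × A_rod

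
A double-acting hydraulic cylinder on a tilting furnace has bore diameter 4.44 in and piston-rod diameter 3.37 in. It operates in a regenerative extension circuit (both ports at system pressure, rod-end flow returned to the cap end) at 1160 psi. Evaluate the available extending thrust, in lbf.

F ≈ 10300 lbf

With equal pressure on both faces, forces on the annular region cancel; the net push is pressure × rod cross-section.
Rod cross-section A_rod = π/4 × (3.37 in)² = 8.920 in^2
F = P × A_rod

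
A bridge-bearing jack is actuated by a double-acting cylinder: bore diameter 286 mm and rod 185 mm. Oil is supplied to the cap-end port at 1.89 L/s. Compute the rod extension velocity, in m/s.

v ≈ 0.0294 m/s

Cap-side area A_cap = π/4 × (286 mm)² = 64240 mm^2
v = Q / A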